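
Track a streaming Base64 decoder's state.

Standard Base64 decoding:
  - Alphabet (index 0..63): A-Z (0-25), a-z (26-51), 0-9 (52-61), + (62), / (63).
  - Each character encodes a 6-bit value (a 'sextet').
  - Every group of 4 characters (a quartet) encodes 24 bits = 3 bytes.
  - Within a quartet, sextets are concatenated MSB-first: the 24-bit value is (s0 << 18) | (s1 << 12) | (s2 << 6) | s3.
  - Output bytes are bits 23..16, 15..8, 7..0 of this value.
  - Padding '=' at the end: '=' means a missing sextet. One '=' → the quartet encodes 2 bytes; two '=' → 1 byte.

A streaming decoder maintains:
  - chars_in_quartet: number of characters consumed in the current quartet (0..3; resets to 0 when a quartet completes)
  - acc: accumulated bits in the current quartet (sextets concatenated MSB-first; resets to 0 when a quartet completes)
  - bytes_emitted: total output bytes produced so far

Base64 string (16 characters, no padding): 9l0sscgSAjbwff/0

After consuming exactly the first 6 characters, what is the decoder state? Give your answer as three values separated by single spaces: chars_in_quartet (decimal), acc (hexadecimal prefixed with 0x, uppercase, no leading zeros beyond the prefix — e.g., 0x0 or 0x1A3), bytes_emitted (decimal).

Answer: 2 0xB1C 3

Derivation:
After char 0 ('9'=61): chars_in_quartet=1 acc=0x3D bytes_emitted=0
After char 1 ('l'=37): chars_in_quartet=2 acc=0xF65 bytes_emitted=0
After char 2 ('0'=52): chars_in_quartet=3 acc=0x3D974 bytes_emitted=0
After char 3 ('s'=44): chars_in_quartet=4 acc=0xF65D2C -> emit F6 5D 2C, reset; bytes_emitted=3
After char 4 ('s'=44): chars_in_quartet=1 acc=0x2C bytes_emitted=3
After char 5 ('c'=28): chars_in_quartet=2 acc=0xB1C bytes_emitted=3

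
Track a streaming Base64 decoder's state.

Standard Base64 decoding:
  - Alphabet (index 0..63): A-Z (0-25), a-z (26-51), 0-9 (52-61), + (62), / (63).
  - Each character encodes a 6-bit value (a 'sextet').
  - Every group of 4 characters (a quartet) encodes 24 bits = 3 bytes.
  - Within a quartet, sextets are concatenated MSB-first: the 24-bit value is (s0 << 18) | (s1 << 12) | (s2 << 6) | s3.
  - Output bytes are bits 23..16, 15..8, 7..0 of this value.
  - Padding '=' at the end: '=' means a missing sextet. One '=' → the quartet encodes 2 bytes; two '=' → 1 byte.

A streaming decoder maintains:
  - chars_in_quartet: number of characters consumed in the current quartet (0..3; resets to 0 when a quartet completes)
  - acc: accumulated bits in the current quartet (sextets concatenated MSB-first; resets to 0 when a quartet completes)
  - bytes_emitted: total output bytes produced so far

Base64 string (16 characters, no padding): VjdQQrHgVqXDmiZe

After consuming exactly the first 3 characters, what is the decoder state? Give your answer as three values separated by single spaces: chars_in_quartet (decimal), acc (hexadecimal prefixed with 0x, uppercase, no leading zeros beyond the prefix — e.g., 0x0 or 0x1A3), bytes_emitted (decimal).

After char 0 ('V'=21): chars_in_quartet=1 acc=0x15 bytes_emitted=0
After char 1 ('j'=35): chars_in_quartet=2 acc=0x563 bytes_emitted=0
After char 2 ('d'=29): chars_in_quartet=3 acc=0x158DD bytes_emitted=0

Answer: 3 0x158DD 0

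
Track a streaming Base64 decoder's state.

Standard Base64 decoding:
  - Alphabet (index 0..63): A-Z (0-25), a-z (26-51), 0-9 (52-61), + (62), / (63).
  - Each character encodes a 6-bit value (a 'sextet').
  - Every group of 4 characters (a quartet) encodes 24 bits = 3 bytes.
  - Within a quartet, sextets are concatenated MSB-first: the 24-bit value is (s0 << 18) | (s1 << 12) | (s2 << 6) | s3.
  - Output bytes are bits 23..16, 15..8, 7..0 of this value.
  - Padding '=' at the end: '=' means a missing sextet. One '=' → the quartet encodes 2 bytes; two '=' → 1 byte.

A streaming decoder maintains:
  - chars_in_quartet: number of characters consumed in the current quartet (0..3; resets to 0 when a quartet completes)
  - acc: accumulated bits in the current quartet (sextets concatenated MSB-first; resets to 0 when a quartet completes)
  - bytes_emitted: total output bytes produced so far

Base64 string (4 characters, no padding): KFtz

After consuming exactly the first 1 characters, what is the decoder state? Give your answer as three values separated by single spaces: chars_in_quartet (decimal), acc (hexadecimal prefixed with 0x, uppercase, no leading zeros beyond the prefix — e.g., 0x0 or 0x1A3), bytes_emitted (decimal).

Answer: 1 0xA 0

Derivation:
After char 0 ('K'=10): chars_in_quartet=1 acc=0xA bytes_emitted=0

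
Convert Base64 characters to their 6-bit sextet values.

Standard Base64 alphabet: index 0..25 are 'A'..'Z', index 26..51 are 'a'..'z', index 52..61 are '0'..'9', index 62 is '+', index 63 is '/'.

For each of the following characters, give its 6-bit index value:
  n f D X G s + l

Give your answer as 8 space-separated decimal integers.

'n': a..z range, 26 + ord('n') − ord('a') = 39
'f': a..z range, 26 + ord('f') − ord('a') = 31
'D': A..Z range, ord('D') − ord('A') = 3
'X': A..Z range, ord('X') − ord('A') = 23
'G': A..Z range, ord('G') − ord('A') = 6
's': a..z range, 26 + ord('s') − ord('a') = 44
'+': index 62
'l': a..z range, 26 + ord('l') − ord('a') = 37

Answer: 39 31 3 23 6 44 62 37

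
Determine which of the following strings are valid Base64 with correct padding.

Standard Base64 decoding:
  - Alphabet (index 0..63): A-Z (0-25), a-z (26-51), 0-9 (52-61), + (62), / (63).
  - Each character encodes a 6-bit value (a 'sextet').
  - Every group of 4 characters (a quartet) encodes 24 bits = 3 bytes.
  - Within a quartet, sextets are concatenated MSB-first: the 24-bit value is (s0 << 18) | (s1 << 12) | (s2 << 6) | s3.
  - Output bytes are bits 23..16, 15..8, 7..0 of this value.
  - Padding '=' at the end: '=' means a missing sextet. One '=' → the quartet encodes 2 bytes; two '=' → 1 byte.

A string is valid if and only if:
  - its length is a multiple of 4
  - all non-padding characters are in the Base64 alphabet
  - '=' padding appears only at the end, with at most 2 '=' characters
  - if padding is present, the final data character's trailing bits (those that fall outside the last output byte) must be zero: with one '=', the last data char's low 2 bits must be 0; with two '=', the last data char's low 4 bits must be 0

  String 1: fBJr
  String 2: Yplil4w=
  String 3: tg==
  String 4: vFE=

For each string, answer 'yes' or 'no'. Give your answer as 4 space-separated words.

Answer: yes yes yes yes

Derivation:
String 1: 'fBJr' → valid
String 2: 'Yplil4w=' → valid
String 3: 'tg==' → valid
String 4: 'vFE=' → valid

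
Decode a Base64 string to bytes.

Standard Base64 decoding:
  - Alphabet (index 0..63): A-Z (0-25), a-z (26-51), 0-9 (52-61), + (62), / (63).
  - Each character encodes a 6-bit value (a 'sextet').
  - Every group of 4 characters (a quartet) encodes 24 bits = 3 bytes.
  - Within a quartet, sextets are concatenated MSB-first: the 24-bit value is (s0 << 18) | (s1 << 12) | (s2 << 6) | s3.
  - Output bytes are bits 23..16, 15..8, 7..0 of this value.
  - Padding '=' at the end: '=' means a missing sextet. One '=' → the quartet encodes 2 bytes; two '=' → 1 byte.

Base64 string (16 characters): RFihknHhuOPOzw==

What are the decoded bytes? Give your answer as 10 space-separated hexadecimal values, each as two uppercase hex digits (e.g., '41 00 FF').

After char 0 ('R'=17): chars_in_quartet=1 acc=0x11 bytes_emitted=0
After char 1 ('F'=5): chars_in_quartet=2 acc=0x445 bytes_emitted=0
After char 2 ('i'=34): chars_in_quartet=3 acc=0x11162 bytes_emitted=0
After char 3 ('h'=33): chars_in_quartet=4 acc=0x4458A1 -> emit 44 58 A1, reset; bytes_emitted=3
After char 4 ('k'=36): chars_in_quartet=1 acc=0x24 bytes_emitted=3
After char 5 ('n'=39): chars_in_quartet=2 acc=0x927 bytes_emitted=3
After char 6 ('H'=7): chars_in_quartet=3 acc=0x249C7 bytes_emitted=3
After char 7 ('h'=33): chars_in_quartet=4 acc=0x9271E1 -> emit 92 71 E1, reset; bytes_emitted=6
After char 8 ('u'=46): chars_in_quartet=1 acc=0x2E bytes_emitted=6
After char 9 ('O'=14): chars_in_quartet=2 acc=0xB8E bytes_emitted=6
After char 10 ('P'=15): chars_in_quartet=3 acc=0x2E38F bytes_emitted=6
After char 11 ('O'=14): chars_in_quartet=4 acc=0xB8E3CE -> emit B8 E3 CE, reset; bytes_emitted=9
After char 12 ('z'=51): chars_in_quartet=1 acc=0x33 bytes_emitted=9
After char 13 ('w'=48): chars_in_quartet=2 acc=0xCF0 bytes_emitted=9
Padding '==': partial quartet acc=0xCF0 -> emit CF; bytes_emitted=10

Answer: 44 58 A1 92 71 E1 B8 E3 CE CF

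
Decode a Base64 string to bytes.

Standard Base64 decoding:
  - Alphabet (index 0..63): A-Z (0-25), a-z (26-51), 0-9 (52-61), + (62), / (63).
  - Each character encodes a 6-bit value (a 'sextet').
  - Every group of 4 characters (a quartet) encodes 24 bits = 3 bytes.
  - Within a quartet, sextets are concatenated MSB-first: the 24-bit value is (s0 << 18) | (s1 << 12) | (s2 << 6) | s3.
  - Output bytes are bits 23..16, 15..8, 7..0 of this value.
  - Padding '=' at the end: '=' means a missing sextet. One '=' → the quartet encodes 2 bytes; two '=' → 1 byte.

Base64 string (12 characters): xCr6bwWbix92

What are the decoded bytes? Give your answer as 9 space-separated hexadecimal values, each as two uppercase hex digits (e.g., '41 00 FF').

After char 0 ('x'=49): chars_in_quartet=1 acc=0x31 bytes_emitted=0
After char 1 ('C'=2): chars_in_quartet=2 acc=0xC42 bytes_emitted=0
After char 2 ('r'=43): chars_in_quartet=3 acc=0x310AB bytes_emitted=0
After char 3 ('6'=58): chars_in_quartet=4 acc=0xC42AFA -> emit C4 2A FA, reset; bytes_emitted=3
After char 4 ('b'=27): chars_in_quartet=1 acc=0x1B bytes_emitted=3
After char 5 ('w'=48): chars_in_quartet=2 acc=0x6F0 bytes_emitted=3
After char 6 ('W'=22): chars_in_quartet=3 acc=0x1BC16 bytes_emitted=3
After char 7 ('b'=27): chars_in_quartet=4 acc=0x6F059B -> emit 6F 05 9B, reset; bytes_emitted=6
After char 8 ('i'=34): chars_in_quartet=1 acc=0x22 bytes_emitted=6
After char 9 ('x'=49): chars_in_quartet=2 acc=0x8B1 bytes_emitted=6
After char 10 ('9'=61): chars_in_quartet=3 acc=0x22C7D bytes_emitted=6
After char 11 ('2'=54): chars_in_quartet=4 acc=0x8B1F76 -> emit 8B 1F 76, reset; bytes_emitted=9

Answer: C4 2A FA 6F 05 9B 8B 1F 76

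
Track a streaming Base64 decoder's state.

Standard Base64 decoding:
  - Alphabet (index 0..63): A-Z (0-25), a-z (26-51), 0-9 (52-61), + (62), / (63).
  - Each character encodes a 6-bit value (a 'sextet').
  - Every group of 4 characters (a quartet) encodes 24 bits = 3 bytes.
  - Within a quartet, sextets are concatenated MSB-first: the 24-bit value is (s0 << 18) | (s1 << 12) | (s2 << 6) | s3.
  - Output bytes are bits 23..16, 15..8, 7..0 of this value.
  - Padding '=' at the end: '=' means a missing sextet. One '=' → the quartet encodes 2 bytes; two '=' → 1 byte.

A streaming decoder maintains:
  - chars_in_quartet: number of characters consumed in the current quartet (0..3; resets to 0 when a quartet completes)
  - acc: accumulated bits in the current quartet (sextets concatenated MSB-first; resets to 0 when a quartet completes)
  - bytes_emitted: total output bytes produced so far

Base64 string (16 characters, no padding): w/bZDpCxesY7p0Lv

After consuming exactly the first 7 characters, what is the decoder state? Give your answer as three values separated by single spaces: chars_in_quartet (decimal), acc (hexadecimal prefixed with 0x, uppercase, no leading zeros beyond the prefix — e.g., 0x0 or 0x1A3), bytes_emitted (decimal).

Answer: 3 0x3A42 3

Derivation:
After char 0 ('w'=48): chars_in_quartet=1 acc=0x30 bytes_emitted=0
After char 1 ('/'=63): chars_in_quartet=2 acc=0xC3F bytes_emitted=0
After char 2 ('b'=27): chars_in_quartet=3 acc=0x30FDB bytes_emitted=0
After char 3 ('Z'=25): chars_in_quartet=4 acc=0xC3F6D9 -> emit C3 F6 D9, reset; bytes_emitted=3
After char 4 ('D'=3): chars_in_quartet=1 acc=0x3 bytes_emitted=3
After char 5 ('p'=41): chars_in_quartet=2 acc=0xE9 bytes_emitted=3
After char 6 ('C'=2): chars_in_quartet=3 acc=0x3A42 bytes_emitted=3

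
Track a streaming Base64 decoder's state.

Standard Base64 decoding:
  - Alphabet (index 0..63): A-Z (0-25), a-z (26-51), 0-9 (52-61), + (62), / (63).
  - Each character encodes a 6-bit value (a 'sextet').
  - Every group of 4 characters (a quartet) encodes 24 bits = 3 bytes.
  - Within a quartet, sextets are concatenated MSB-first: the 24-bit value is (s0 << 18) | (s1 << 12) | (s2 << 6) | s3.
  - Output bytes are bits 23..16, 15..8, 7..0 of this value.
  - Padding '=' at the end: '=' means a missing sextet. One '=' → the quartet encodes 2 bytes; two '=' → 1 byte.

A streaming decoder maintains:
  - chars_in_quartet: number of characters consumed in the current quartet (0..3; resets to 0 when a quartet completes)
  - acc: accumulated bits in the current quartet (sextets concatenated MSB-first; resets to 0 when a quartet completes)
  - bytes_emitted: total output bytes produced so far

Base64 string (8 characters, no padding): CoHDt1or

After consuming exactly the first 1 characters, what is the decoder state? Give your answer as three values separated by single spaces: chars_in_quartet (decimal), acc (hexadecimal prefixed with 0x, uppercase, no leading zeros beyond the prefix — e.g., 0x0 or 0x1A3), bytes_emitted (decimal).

Answer: 1 0x2 0

Derivation:
After char 0 ('C'=2): chars_in_quartet=1 acc=0x2 bytes_emitted=0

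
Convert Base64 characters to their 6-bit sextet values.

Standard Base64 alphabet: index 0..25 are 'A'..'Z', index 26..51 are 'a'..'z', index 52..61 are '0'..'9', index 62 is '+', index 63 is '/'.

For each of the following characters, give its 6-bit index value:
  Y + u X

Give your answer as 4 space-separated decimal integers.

Answer: 24 62 46 23

Derivation:
'Y': A..Z range, ord('Y') − ord('A') = 24
'+': index 62
'u': a..z range, 26 + ord('u') − ord('a') = 46
'X': A..Z range, ord('X') − ord('A') = 23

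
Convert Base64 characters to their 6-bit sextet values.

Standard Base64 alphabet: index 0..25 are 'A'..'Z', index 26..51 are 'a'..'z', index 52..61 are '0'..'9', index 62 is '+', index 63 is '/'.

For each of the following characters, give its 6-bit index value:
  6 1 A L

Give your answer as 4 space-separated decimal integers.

'6': 0..9 range, 52 + ord('6') − ord('0') = 58
'1': 0..9 range, 52 + ord('1') − ord('0') = 53
'A': A..Z range, ord('A') − ord('A') = 0
'L': A..Z range, ord('L') − ord('A') = 11

Answer: 58 53 0 11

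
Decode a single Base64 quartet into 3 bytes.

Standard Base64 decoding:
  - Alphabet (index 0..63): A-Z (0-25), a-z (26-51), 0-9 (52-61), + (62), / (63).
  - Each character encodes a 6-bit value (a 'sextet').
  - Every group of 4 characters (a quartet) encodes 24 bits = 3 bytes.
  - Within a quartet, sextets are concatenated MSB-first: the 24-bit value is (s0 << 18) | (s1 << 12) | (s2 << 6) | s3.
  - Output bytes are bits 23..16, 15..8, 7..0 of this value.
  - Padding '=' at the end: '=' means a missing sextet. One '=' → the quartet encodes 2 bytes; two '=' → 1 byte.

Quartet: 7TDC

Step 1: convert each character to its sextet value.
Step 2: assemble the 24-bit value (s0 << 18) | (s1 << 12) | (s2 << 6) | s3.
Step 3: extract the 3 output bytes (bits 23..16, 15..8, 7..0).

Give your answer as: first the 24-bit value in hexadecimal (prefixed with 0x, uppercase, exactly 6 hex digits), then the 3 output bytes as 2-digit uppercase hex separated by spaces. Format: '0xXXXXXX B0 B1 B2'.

Sextets: 7=59, T=19, D=3, C=2
24-bit: (59<<18) | (19<<12) | (3<<6) | 2
      = 0xEC0000 | 0x013000 | 0x0000C0 | 0x000002
      = 0xED30C2
Bytes: (v>>16)&0xFF=ED, (v>>8)&0xFF=30, v&0xFF=C2

Answer: 0xED30C2 ED 30 C2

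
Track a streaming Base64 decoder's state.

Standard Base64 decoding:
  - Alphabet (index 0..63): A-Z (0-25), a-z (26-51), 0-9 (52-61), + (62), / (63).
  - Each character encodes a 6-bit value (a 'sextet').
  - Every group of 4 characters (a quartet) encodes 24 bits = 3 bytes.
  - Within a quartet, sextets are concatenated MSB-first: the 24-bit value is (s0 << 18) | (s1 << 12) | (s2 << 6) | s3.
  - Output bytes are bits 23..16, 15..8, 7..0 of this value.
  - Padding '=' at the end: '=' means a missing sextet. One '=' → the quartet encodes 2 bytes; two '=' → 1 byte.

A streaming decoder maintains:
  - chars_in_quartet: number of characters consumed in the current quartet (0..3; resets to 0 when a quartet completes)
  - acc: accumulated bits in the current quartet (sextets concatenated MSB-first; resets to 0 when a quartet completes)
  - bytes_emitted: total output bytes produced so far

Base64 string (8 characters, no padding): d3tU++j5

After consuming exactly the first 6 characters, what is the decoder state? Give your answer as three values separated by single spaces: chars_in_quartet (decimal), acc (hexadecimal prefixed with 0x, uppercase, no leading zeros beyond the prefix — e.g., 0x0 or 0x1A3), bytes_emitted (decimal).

Answer: 2 0xFBE 3

Derivation:
After char 0 ('d'=29): chars_in_quartet=1 acc=0x1D bytes_emitted=0
After char 1 ('3'=55): chars_in_quartet=2 acc=0x777 bytes_emitted=0
After char 2 ('t'=45): chars_in_quartet=3 acc=0x1DDED bytes_emitted=0
After char 3 ('U'=20): chars_in_quartet=4 acc=0x777B54 -> emit 77 7B 54, reset; bytes_emitted=3
After char 4 ('+'=62): chars_in_quartet=1 acc=0x3E bytes_emitted=3
After char 5 ('+'=62): chars_in_quartet=2 acc=0xFBE bytes_emitted=3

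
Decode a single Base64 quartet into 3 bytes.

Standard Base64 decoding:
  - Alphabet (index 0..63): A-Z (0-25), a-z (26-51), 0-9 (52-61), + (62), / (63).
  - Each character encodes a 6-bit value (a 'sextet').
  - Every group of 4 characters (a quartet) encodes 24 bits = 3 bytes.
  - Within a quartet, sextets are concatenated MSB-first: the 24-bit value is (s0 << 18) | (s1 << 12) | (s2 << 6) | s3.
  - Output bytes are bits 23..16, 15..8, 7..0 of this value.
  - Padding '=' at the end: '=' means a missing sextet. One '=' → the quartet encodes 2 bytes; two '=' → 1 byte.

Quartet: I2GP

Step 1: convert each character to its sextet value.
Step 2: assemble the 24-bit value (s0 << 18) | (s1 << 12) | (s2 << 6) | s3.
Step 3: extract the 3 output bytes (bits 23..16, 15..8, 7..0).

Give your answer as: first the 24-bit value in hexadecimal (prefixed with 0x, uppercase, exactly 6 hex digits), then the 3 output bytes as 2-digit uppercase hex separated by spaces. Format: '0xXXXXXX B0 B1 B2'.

Answer: 0x23618F 23 61 8F

Derivation:
Sextets: I=8, 2=54, G=6, P=15
24-bit: (8<<18) | (54<<12) | (6<<6) | 15
      = 0x200000 | 0x036000 | 0x000180 | 0x00000F
      = 0x23618F
Bytes: (v>>16)&0xFF=23, (v>>8)&0xFF=61, v&0xFF=8F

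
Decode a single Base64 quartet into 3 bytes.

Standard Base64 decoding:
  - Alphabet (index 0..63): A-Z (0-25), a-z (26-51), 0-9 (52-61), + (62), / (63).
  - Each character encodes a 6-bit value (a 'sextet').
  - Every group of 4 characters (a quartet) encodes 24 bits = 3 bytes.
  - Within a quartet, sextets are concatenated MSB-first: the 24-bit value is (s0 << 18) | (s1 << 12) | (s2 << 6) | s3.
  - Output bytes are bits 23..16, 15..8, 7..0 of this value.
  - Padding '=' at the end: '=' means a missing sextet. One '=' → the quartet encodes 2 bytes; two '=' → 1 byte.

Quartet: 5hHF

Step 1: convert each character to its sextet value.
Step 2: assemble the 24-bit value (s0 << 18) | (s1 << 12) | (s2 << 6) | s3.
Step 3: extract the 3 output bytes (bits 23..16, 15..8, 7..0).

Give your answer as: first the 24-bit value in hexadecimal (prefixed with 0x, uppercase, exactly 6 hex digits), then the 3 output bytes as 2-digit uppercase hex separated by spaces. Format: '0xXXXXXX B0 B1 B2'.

Sextets: 5=57, h=33, H=7, F=5
24-bit: (57<<18) | (33<<12) | (7<<6) | 5
      = 0xE40000 | 0x021000 | 0x0001C0 | 0x000005
      = 0xE611C5
Bytes: (v>>16)&0xFF=E6, (v>>8)&0xFF=11, v&0xFF=C5

Answer: 0xE611C5 E6 11 C5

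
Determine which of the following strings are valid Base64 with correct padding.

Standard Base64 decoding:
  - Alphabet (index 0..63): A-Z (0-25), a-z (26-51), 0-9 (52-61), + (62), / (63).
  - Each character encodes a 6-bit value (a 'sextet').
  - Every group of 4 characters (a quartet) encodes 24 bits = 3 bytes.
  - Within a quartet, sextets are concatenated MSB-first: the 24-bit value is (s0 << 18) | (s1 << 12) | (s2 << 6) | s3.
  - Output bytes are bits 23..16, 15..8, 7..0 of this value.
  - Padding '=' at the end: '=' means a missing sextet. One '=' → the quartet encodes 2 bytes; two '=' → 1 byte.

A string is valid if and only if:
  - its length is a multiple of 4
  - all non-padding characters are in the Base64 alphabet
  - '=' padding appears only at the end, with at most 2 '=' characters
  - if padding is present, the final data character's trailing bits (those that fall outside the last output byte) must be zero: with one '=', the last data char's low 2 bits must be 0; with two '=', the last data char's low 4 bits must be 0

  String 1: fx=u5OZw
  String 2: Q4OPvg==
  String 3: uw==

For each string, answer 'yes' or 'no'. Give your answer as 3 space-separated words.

String 1: 'fx=u5OZw' → invalid (bad char(s): ['=']; '=' in middle)
String 2: 'Q4OPvg==' → valid
String 3: 'uw==' → valid

Answer: no yes yes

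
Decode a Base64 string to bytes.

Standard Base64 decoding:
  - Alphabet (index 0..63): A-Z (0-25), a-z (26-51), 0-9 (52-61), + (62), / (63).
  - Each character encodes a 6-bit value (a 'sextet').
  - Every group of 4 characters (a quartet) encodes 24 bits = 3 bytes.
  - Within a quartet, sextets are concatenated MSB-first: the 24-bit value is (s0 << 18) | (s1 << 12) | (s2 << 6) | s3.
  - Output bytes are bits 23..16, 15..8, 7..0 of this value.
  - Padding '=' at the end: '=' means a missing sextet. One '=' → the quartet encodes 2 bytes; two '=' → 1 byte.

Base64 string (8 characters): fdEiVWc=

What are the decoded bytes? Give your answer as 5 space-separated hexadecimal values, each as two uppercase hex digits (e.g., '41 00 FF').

Answer: 7D D1 22 55 67

Derivation:
After char 0 ('f'=31): chars_in_quartet=1 acc=0x1F bytes_emitted=0
After char 1 ('d'=29): chars_in_quartet=2 acc=0x7DD bytes_emitted=0
After char 2 ('E'=4): chars_in_quartet=3 acc=0x1F744 bytes_emitted=0
After char 3 ('i'=34): chars_in_quartet=4 acc=0x7DD122 -> emit 7D D1 22, reset; bytes_emitted=3
After char 4 ('V'=21): chars_in_quartet=1 acc=0x15 bytes_emitted=3
After char 5 ('W'=22): chars_in_quartet=2 acc=0x556 bytes_emitted=3
After char 6 ('c'=28): chars_in_quartet=3 acc=0x1559C bytes_emitted=3
Padding '=': partial quartet acc=0x1559C -> emit 55 67; bytes_emitted=5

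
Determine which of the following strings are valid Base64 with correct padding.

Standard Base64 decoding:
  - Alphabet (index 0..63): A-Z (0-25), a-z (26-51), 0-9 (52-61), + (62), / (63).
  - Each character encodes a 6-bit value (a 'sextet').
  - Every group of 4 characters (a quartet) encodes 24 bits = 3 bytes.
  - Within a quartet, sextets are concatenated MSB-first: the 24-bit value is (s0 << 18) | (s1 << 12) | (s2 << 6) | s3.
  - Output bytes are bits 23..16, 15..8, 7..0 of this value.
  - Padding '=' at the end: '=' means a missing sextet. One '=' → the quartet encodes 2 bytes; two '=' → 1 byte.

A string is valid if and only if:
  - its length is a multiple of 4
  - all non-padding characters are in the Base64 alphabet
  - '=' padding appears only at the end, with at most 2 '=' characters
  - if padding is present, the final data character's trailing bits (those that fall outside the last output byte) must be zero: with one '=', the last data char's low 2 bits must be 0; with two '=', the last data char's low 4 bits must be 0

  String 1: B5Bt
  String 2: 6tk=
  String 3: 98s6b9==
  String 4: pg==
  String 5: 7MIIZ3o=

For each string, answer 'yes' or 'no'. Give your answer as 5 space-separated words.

String 1: 'B5Bt' → valid
String 2: '6tk=' → valid
String 3: '98s6b9==' → invalid (bad trailing bits)
String 4: 'pg==' → valid
String 5: '7MIIZ3o=' → valid

Answer: yes yes no yes yes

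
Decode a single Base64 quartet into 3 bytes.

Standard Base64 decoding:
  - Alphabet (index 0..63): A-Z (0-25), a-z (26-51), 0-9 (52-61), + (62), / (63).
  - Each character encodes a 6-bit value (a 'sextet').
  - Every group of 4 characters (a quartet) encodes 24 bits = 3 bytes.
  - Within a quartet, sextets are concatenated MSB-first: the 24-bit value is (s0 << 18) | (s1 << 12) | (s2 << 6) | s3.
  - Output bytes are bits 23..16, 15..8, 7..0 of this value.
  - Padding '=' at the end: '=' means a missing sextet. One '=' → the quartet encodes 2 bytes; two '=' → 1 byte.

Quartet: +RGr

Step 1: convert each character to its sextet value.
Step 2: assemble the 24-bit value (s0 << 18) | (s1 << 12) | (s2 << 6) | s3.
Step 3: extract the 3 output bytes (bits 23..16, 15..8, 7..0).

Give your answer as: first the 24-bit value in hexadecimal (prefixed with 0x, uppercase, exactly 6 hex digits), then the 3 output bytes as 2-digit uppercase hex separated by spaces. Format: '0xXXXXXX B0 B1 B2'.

Sextets: +=62, R=17, G=6, r=43
24-bit: (62<<18) | (17<<12) | (6<<6) | 43
      = 0xF80000 | 0x011000 | 0x000180 | 0x00002B
      = 0xF911AB
Bytes: (v>>16)&0xFF=F9, (v>>8)&0xFF=11, v&0xFF=AB

Answer: 0xF911AB F9 11 AB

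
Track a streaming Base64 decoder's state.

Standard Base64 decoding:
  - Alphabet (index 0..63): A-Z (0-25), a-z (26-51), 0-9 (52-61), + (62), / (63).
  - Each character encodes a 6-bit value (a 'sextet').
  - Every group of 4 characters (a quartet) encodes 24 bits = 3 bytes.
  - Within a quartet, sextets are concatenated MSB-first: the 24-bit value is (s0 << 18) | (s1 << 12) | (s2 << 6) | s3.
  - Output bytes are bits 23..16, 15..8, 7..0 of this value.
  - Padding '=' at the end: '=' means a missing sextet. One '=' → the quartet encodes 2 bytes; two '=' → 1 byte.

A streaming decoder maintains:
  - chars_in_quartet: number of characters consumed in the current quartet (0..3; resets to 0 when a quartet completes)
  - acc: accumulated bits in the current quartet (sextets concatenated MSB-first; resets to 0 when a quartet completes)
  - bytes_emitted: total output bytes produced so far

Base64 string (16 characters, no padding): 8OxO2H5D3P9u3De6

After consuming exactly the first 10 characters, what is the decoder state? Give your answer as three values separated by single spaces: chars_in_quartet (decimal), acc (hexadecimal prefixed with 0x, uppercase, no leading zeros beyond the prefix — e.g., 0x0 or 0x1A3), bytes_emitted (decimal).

Answer: 2 0xDCF 6

Derivation:
After char 0 ('8'=60): chars_in_quartet=1 acc=0x3C bytes_emitted=0
After char 1 ('O'=14): chars_in_quartet=2 acc=0xF0E bytes_emitted=0
After char 2 ('x'=49): chars_in_quartet=3 acc=0x3C3B1 bytes_emitted=0
After char 3 ('O'=14): chars_in_quartet=4 acc=0xF0EC4E -> emit F0 EC 4E, reset; bytes_emitted=3
After char 4 ('2'=54): chars_in_quartet=1 acc=0x36 bytes_emitted=3
After char 5 ('H'=7): chars_in_quartet=2 acc=0xD87 bytes_emitted=3
After char 6 ('5'=57): chars_in_quartet=3 acc=0x361F9 bytes_emitted=3
After char 7 ('D'=3): chars_in_quartet=4 acc=0xD87E43 -> emit D8 7E 43, reset; bytes_emitted=6
After char 8 ('3'=55): chars_in_quartet=1 acc=0x37 bytes_emitted=6
After char 9 ('P'=15): chars_in_quartet=2 acc=0xDCF bytes_emitted=6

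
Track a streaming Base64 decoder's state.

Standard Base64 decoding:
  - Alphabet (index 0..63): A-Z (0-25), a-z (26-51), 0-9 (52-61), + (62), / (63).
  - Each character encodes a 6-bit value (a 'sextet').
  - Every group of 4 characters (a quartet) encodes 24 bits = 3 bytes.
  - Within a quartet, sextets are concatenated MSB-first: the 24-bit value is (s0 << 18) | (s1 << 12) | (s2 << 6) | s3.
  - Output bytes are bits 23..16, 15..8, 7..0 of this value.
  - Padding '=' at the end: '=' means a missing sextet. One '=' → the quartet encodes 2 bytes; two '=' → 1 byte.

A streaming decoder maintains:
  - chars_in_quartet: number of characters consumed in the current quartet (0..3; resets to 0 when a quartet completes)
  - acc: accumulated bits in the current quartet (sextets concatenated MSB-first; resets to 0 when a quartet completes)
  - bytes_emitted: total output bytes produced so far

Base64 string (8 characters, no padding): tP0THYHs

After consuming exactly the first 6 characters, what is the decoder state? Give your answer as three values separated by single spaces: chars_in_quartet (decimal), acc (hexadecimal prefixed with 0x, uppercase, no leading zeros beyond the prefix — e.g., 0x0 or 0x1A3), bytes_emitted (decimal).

After char 0 ('t'=45): chars_in_quartet=1 acc=0x2D bytes_emitted=0
After char 1 ('P'=15): chars_in_quartet=2 acc=0xB4F bytes_emitted=0
After char 2 ('0'=52): chars_in_quartet=3 acc=0x2D3F4 bytes_emitted=0
After char 3 ('T'=19): chars_in_quartet=4 acc=0xB4FD13 -> emit B4 FD 13, reset; bytes_emitted=3
After char 4 ('H'=7): chars_in_quartet=1 acc=0x7 bytes_emitted=3
After char 5 ('Y'=24): chars_in_quartet=2 acc=0x1D8 bytes_emitted=3

Answer: 2 0x1D8 3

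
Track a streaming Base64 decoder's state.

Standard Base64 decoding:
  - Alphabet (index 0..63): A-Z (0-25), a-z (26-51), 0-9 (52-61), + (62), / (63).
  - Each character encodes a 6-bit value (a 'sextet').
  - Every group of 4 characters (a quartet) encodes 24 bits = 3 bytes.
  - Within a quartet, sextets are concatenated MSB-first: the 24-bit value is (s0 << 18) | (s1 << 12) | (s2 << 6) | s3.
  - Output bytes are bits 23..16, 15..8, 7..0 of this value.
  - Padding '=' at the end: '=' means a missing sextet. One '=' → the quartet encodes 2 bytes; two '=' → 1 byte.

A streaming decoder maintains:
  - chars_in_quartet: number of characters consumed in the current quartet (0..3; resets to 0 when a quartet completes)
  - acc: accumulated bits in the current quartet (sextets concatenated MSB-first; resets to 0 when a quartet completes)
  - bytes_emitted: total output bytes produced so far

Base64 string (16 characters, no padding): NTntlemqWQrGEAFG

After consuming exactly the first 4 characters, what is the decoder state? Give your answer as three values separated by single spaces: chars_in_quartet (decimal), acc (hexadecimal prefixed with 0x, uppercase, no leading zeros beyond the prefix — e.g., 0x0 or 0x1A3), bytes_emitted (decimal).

After char 0 ('N'=13): chars_in_quartet=1 acc=0xD bytes_emitted=0
After char 1 ('T'=19): chars_in_quartet=2 acc=0x353 bytes_emitted=0
After char 2 ('n'=39): chars_in_quartet=3 acc=0xD4E7 bytes_emitted=0
After char 3 ('t'=45): chars_in_quartet=4 acc=0x3539ED -> emit 35 39 ED, reset; bytes_emitted=3

Answer: 0 0x0 3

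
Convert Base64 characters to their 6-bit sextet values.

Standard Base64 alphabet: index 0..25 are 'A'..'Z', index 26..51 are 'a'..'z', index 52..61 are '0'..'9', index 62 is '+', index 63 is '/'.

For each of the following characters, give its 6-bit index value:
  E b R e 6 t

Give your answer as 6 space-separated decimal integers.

Answer: 4 27 17 30 58 45

Derivation:
'E': A..Z range, ord('E') − ord('A') = 4
'b': a..z range, 26 + ord('b') − ord('a') = 27
'R': A..Z range, ord('R') − ord('A') = 17
'e': a..z range, 26 + ord('e') − ord('a') = 30
'6': 0..9 range, 52 + ord('6') − ord('0') = 58
't': a..z range, 26 + ord('t') − ord('a') = 45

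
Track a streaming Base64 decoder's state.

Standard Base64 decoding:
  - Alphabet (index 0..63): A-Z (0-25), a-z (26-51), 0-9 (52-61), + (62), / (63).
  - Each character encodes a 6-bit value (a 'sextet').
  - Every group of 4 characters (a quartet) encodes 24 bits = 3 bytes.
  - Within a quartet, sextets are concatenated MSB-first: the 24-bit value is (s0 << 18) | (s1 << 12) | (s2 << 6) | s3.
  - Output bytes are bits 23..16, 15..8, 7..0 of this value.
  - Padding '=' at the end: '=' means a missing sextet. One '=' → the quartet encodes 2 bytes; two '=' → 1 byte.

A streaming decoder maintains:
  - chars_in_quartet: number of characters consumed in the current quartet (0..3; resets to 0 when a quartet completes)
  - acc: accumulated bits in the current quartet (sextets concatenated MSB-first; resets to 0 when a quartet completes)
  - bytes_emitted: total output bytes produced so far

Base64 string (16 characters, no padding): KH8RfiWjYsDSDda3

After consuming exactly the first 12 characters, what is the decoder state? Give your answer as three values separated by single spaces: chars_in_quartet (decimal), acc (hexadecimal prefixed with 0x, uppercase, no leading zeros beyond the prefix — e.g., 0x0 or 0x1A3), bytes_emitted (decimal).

Answer: 0 0x0 9

Derivation:
After char 0 ('K'=10): chars_in_quartet=1 acc=0xA bytes_emitted=0
After char 1 ('H'=7): chars_in_quartet=2 acc=0x287 bytes_emitted=0
After char 2 ('8'=60): chars_in_quartet=3 acc=0xA1FC bytes_emitted=0
After char 3 ('R'=17): chars_in_quartet=4 acc=0x287F11 -> emit 28 7F 11, reset; bytes_emitted=3
After char 4 ('f'=31): chars_in_quartet=1 acc=0x1F bytes_emitted=3
After char 5 ('i'=34): chars_in_quartet=2 acc=0x7E2 bytes_emitted=3
After char 6 ('W'=22): chars_in_quartet=3 acc=0x1F896 bytes_emitted=3
After char 7 ('j'=35): chars_in_quartet=4 acc=0x7E25A3 -> emit 7E 25 A3, reset; bytes_emitted=6
After char 8 ('Y'=24): chars_in_quartet=1 acc=0x18 bytes_emitted=6
After char 9 ('s'=44): chars_in_quartet=2 acc=0x62C bytes_emitted=6
After char 10 ('D'=3): chars_in_quartet=3 acc=0x18B03 bytes_emitted=6
After char 11 ('S'=18): chars_in_quartet=4 acc=0x62C0D2 -> emit 62 C0 D2, reset; bytes_emitted=9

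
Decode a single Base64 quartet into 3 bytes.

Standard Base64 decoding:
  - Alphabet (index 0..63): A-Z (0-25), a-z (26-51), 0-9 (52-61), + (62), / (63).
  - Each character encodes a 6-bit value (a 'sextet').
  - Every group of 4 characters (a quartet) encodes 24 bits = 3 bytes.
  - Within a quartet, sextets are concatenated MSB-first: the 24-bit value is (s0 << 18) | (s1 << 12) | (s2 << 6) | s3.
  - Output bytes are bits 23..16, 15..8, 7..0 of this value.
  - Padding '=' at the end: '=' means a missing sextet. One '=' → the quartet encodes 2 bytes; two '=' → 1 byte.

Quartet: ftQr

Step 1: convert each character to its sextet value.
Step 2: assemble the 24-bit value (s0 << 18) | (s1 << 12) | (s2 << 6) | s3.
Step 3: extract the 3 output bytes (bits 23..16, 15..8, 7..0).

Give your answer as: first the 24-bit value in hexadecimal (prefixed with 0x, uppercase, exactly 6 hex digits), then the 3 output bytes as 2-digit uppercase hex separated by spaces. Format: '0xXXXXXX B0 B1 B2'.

Answer: 0x7ED42B 7E D4 2B

Derivation:
Sextets: f=31, t=45, Q=16, r=43
24-bit: (31<<18) | (45<<12) | (16<<6) | 43
      = 0x7C0000 | 0x02D000 | 0x000400 | 0x00002B
      = 0x7ED42B
Bytes: (v>>16)&0xFF=7E, (v>>8)&0xFF=D4, v&0xFF=2B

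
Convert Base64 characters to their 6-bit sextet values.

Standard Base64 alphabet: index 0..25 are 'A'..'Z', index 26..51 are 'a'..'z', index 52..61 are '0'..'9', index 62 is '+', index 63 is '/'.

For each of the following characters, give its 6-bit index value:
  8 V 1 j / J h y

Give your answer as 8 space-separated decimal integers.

Answer: 60 21 53 35 63 9 33 50

Derivation:
'8': 0..9 range, 52 + ord('8') − ord('0') = 60
'V': A..Z range, ord('V') − ord('A') = 21
'1': 0..9 range, 52 + ord('1') − ord('0') = 53
'j': a..z range, 26 + ord('j') − ord('a') = 35
'/': index 63
'J': A..Z range, ord('J') − ord('A') = 9
'h': a..z range, 26 + ord('h') − ord('a') = 33
'y': a..z range, 26 + ord('y') − ord('a') = 50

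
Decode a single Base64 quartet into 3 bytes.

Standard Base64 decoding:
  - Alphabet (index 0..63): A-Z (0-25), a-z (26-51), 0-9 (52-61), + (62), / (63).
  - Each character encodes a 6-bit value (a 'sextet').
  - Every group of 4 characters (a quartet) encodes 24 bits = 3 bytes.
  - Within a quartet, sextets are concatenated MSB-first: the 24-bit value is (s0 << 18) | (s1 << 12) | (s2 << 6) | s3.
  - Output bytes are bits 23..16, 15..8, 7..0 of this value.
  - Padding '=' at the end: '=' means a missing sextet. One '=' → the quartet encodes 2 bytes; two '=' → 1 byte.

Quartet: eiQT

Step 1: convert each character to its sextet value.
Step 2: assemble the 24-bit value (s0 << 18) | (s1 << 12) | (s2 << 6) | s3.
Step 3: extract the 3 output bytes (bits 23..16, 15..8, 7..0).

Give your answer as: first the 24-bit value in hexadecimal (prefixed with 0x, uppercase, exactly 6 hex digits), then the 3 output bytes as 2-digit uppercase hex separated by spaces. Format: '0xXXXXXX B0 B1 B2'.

Sextets: e=30, i=34, Q=16, T=19
24-bit: (30<<18) | (34<<12) | (16<<6) | 19
      = 0x780000 | 0x022000 | 0x000400 | 0x000013
      = 0x7A2413
Bytes: (v>>16)&0xFF=7A, (v>>8)&0xFF=24, v&0xFF=13

Answer: 0x7A2413 7A 24 13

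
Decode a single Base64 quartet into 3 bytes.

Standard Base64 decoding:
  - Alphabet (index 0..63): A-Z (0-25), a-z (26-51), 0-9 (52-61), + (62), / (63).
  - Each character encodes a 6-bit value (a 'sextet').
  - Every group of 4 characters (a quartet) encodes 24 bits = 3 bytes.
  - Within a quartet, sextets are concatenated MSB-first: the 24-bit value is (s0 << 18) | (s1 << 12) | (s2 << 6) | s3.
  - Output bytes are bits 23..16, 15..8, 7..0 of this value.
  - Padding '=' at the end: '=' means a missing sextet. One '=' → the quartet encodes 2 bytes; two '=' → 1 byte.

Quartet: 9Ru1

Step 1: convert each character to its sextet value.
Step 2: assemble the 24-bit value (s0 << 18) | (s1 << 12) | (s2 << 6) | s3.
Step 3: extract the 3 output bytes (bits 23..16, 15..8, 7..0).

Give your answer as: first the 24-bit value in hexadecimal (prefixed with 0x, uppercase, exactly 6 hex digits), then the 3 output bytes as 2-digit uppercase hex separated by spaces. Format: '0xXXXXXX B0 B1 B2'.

Answer: 0xF51BB5 F5 1B B5

Derivation:
Sextets: 9=61, R=17, u=46, 1=53
24-bit: (61<<18) | (17<<12) | (46<<6) | 53
      = 0xF40000 | 0x011000 | 0x000B80 | 0x000035
      = 0xF51BB5
Bytes: (v>>16)&0xFF=F5, (v>>8)&0xFF=1B, v&0xFF=B5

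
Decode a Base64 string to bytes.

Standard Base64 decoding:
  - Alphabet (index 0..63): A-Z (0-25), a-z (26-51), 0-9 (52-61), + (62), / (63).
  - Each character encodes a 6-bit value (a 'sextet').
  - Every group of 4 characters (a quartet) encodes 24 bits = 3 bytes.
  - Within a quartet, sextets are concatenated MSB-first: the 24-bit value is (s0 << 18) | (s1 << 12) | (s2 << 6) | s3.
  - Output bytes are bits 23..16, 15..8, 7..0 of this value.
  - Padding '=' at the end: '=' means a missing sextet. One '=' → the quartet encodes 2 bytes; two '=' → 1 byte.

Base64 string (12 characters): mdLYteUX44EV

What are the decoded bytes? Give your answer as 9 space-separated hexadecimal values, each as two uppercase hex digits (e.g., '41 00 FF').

After char 0 ('m'=38): chars_in_quartet=1 acc=0x26 bytes_emitted=0
After char 1 ('d'=29): chars_in_quartet=2 acc=0x99D bytes_emitted=0
After char 2 ('L'=11): chars_in_quartet=3 acc=0x2674B bytes_emitted=0
After char 3 ('Y'=24): chars_in_quartet=4 acc=0x99D2D8 -> emit 99 D2 D8, reset; bytes_emitted=3
After char 4 ('t'=45): chars_in_quartet=1 acc=0x2D bytes_emitted=3
After char 5 ('e'=30): chars_in_quartet=2 acc=0xB5E bytes_emitted=3
After char 6 ('U'=20): chars_in_quartet=3 acc=0x2D794 bytes_emitted=3
After char 7 ('X'=23): chars_in_quartet=4 acc=0xB5E517 -> emit B5 E5 17, reset; bytes_emitted=6
After char 8 ('4'=56): chars_in_quartet=1 acc=0x38 bytes_emitted=6
After char 9 ('4'=56): chars_in_quartet=2 acc=0xE38 bytes_emitted=6
After char 10 ('E'=4): chars_in_quartet=3 acc=0x38E04 bytes_emitted=6
After char 11 ('V'=21): chars_in_quartet=4 acc=0xE38115 -> emit E3 81 15, reset; bytes_emitted=9

Answer: 99 D2 D8 B5 E5 17 E3 81 15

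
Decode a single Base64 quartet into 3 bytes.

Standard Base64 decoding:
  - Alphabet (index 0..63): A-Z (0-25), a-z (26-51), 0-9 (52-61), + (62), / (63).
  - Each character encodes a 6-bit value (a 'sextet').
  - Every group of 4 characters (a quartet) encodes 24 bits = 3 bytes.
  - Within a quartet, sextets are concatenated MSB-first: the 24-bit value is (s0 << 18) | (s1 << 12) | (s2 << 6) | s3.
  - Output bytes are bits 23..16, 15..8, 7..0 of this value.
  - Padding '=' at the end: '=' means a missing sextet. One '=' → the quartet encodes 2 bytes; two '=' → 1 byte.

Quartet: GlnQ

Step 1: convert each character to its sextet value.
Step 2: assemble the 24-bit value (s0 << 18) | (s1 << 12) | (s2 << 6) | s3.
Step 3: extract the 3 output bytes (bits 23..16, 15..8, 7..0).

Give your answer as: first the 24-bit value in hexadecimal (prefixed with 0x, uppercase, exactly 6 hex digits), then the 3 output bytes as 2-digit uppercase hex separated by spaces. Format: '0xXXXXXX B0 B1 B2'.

Sextets: G=6, l=37, n=39, Q=16
24-bit: (6<<18) | (37<<12) | (39<<6) | 16
      = 0x180000 | 0x025000 | 0x0009C0 | 0x000010
      = 0x1A59D0
Bytes: (v>>16)&0xFF=1A, (v>>8)&0xFF=59, v&0xFF=D0

Answer: 0x1A59D0 1A 59 D0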